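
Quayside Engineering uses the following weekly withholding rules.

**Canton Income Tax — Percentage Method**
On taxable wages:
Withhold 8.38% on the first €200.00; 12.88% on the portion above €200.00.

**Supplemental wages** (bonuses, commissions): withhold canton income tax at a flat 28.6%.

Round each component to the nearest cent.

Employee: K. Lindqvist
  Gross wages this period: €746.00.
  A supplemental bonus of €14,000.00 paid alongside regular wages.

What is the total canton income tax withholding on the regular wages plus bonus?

Canton Income Tax: taxable = €746.00
  €16.76 + 12.88% × (€746.00 − €200.00) = €16.76 + 12.88% × €546.00 = €87.08
Supplemental (28.6% flat on bonus): 28.6% × €14,000.00 = €4,004.00
Total canton income tax: €87.08 + €4,004.00 = €4,091.08

€4,091.08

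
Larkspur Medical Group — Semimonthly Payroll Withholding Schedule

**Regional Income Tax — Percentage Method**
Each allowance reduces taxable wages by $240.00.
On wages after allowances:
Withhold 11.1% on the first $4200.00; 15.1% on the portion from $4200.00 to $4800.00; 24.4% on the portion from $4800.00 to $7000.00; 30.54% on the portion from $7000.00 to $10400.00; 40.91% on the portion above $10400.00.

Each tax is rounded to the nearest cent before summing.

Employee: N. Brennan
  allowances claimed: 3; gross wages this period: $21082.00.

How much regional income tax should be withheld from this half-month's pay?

$6207.41

Regional Income Tax: taxable = $21082.00 − 3×$240.00 = $20362.00
  $2131.96 + 40.91% × ($20362.00 − $10400.00) = $2131.96 + 40.91% × $9962.00 = $6207.41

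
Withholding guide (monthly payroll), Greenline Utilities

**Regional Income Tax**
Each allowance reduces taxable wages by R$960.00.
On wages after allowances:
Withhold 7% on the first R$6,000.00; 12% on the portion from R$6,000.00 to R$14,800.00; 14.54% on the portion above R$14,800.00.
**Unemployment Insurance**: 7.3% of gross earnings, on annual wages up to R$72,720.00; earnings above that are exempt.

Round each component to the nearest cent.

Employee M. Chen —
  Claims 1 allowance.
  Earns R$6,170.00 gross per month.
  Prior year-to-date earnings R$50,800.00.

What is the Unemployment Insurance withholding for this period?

R$450.41

Unemployment Insurance: 7.3% × R$6,170.00 = R$450.41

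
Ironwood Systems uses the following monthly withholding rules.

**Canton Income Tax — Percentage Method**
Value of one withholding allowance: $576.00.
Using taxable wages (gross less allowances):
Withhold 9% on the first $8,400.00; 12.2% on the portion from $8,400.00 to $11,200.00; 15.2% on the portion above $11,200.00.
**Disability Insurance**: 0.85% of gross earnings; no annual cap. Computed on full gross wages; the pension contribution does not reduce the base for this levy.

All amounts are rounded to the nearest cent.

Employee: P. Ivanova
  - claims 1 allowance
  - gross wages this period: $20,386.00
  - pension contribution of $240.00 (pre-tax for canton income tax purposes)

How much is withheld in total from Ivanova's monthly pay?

$2,543.12

Canton Income Tax: taxable = $20,386.00 − $240.00 − 1×$576.00 = $19,570.00
  $1,097.60 + 15.2% × ($19,570.00 − $11,200.00) = $1,097.60 + 15.2% × $8,370.00 = $2,369.84
Disability Insurance: 0.85% × $20,386.00 = $173.28
Total: $2,369.84 + $173.28 = $2,543.12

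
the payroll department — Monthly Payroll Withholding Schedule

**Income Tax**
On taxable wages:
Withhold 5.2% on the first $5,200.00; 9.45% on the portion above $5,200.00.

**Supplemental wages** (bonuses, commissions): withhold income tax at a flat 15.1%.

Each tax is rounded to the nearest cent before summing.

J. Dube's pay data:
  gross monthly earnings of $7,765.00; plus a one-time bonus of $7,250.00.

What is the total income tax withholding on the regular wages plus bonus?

Income Tax: taxable = $7,765.00
  $270.40 + 9.45% × ($7,765.00 − $5,200.00) = $270.40 + 9.45% × $2,565.00 = $512.79
Supplemental (15.1% flat on bonus): 15.1% × $7,250.00 = $1,094.75
Total income tax: $512.79 + $1,094.75 = $1,607.54

$1,607.54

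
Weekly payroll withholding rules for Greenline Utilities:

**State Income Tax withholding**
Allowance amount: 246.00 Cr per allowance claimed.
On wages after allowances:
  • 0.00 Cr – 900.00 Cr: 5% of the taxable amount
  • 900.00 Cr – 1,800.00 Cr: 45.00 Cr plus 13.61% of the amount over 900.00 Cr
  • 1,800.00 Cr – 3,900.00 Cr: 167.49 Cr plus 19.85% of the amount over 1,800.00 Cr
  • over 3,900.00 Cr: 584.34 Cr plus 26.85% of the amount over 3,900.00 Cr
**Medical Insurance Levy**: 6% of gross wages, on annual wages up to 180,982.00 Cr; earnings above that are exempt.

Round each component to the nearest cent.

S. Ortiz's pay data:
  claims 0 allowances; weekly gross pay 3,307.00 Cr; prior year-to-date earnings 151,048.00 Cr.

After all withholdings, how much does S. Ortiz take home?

State Income Tax: taxable = 3,307.00 Cr
  167.49 Cr + 19.85% × (3,307.00 Cr − 1,800.00 Cr) = 167.49 Cr + 19.85% × 1,507.00 Cr = 466.63 Cr
Medical Insurance Levy: 6% × 3,307.00 Cr = 198.42 Cr
Total withheld: 466.63 Cr + 198.42 Cr = 665.05 Cr
Net pay: 3,307.00 Cr − 665.05 Cr = 2,641.95 Cr

2,641.95 Cr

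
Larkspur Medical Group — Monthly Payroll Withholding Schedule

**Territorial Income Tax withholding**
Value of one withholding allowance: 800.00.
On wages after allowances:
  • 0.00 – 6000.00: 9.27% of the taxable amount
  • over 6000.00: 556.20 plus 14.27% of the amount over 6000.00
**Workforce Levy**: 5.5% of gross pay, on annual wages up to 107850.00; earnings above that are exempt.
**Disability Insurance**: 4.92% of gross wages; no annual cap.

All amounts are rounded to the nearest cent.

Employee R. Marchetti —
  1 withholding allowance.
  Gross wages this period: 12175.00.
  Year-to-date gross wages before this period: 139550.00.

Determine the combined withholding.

1922.22

Territorial Income Tax: taxable = 12175.00 − 1×800.00 = 11375.00
  556.20 + 14.27% × (11375.00 − 6000.00) = 556.20 + 14.27% × 5375.00 = 1323.21
Workforce Levy: YTD 139550.00 ≥ cap 107850.00 → 0.00
Disability Insurance: 4.92% × 12175.00 = 599.01
Total: 1323.21 + 0.00 + 599.01 = 1922.22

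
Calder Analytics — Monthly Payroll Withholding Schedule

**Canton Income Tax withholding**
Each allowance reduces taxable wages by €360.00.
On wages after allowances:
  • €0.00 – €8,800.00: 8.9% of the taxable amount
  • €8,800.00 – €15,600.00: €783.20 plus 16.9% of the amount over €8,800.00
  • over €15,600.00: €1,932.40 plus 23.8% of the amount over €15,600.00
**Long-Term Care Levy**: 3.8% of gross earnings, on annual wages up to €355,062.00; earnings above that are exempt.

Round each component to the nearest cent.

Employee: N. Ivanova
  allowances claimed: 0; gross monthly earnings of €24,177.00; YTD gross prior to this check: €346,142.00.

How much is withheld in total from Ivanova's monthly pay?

€4,312.69

Canton Income Tax: taxable = €24,177.00
  €1,932.40 + 23.8% × (€24,177.00 − €15,600.00) = €1,932.40 + 23.8% × €8,577.00 = €3,973.73
Long-Term Care Levy: cap €355,062.00 − YTD €346,142.00 = €8,920.00 subject; 3.8% × €8,920.00 = €338.96
Total: €3,973.73 + €338.96 = €4,312.69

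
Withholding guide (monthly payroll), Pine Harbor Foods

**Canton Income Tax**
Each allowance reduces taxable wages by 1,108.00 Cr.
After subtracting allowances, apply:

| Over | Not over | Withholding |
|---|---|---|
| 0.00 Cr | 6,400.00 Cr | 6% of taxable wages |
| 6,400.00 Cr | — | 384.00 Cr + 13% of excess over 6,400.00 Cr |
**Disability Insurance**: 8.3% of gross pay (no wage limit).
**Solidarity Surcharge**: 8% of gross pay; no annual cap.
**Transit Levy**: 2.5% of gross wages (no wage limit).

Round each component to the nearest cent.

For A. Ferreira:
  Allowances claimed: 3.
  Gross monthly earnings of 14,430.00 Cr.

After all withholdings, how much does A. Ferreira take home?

Canton Income Tax: taxable = 14,430.00 Cr − 3×1,108.00 Cr = 11,106.00 Cr
  384.00 Cr + 13% × (11,106.00 Cr − 6,400.00 Cr) = 384.00 Cr + 13% × 4,706.00 Cr = 995.78 Cr
Disability Insurance: 8.3% × 14,430.00 Cr = 1,197.69 Cr
Solidarity Surcharge: 8% × 14,430.00 Cr = 1,154.40 Cr
Transit Levy: 2.5% × 14,430.00 Cr = 360.75 Cr
Total withheld: 995.78 Cr + 1,197.69 Cr + 1,154.40 Cr + 360.75 Cr = 3,708.62 Cr
Net pay: 14,430.00 Cr − 3,708.62 Cr = 10,721.38 Cr

10,721.38 Cr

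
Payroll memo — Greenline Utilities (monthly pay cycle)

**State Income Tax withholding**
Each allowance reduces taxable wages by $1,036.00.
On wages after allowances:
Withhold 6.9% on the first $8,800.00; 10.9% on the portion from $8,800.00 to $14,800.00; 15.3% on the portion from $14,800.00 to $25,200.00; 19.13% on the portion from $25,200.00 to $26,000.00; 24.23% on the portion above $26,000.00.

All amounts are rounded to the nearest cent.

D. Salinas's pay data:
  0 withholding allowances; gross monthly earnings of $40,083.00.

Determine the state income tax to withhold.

State Income Tax: taxable = $40,083.00
  $3,005.44 + 24.23% × ($40,083.00 − $26,000.00) = $3,005.44 + 24.23% × $14,083.00 = $6,417.75

$6,417.75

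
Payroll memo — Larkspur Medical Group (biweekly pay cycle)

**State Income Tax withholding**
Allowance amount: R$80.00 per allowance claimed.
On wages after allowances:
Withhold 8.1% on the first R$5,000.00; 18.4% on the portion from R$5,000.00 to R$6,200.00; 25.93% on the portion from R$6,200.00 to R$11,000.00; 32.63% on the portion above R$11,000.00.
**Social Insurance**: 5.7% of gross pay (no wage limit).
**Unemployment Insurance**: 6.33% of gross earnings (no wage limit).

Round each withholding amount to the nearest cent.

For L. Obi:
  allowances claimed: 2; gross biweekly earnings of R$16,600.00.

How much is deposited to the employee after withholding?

State Income Tax: taxable = R$16,600.00 − 2×R$80.00 = R$16,440.00
  R$1,870.44 + 32.63% × (R$16,440.00 − R$11,000.00) = R$1,870.44 + 32.63% × R$5,440.00 = R$3,645.51
Social Insurance: 5.7% × R$16,600.00 = R$946.20
Unemployment Insurance: 6.33% × R$16,600.00 = R$1,050.78
Total withheld: R$3,645.51 + R$946.20 + R$1,050.78 = R$5,642.49
Net pay: R$16,600.00 − R$5,642.49 = R$10,957.51

R$10,957.51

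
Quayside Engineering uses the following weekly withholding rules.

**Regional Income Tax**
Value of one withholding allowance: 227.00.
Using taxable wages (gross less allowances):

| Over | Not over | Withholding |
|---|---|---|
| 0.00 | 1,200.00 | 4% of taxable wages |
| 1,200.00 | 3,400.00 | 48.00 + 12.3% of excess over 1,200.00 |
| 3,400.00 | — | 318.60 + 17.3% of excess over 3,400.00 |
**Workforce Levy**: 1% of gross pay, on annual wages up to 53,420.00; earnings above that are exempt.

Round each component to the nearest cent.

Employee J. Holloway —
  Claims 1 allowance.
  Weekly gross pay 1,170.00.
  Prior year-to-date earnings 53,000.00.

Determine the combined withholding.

41.92

Regional Income Tax: taxable = 1,170.00 − 1×227.00 = 943.00
  4% × 943.00 = 37.72
Workforce Levy: cap 53,420.00 − YTD 53,000.00 = 420.00 subject; 1% × 420.00 = 4.20
Total: 37.72 + 4.20 = 41.92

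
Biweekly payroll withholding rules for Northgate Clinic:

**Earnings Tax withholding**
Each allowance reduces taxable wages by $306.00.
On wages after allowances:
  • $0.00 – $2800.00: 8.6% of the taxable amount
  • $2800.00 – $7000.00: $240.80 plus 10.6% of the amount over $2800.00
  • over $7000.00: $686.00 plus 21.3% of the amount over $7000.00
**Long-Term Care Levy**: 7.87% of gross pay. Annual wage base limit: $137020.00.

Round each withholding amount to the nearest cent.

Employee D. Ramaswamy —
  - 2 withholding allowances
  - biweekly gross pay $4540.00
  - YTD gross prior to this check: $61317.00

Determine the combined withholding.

Earnings Tax: taxable = $4540.00 − 2×$306.00 = $3928.00
  $240.80 + 10.6% × ($3928.00 − $2800.00) = $240.80 + 10.6% × $1128.00 = $360.37
Long-Term Care Levy: 7.87% × $4540.00 = $357.30
Total: $360.37 + $357.30 = $717.67

$717.67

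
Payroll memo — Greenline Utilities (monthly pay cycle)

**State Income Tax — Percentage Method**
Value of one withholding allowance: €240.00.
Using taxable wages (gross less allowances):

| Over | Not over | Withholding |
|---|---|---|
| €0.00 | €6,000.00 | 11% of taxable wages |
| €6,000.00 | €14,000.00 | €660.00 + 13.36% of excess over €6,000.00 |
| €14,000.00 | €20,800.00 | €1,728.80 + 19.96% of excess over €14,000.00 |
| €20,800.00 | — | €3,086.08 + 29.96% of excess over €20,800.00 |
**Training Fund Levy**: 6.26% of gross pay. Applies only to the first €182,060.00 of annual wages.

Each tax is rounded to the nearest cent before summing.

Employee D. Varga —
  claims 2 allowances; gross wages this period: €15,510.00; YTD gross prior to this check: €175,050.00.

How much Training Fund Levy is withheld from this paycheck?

€438.83

Training Fund Levy: cap €182,060.00 − YTD €175,050.00 = €7,010.00 subject; 6.26% × €7,010.00 = €438.83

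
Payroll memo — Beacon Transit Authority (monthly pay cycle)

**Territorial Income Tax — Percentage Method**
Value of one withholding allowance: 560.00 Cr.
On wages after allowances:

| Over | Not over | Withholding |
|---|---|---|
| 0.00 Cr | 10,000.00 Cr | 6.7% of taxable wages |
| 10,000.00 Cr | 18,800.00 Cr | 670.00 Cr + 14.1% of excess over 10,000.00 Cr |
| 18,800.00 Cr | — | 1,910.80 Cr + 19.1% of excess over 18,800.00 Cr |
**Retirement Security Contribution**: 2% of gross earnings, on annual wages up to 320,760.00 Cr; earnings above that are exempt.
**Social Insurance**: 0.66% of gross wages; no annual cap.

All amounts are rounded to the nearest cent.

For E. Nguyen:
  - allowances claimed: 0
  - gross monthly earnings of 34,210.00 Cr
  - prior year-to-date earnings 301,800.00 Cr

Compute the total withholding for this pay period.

5,459.10 Cr

Territorial Income Tax: taxable = 34,210.00 Cr
  1,910.80 Cr + 19.1% × (34,210.00 Cr − 18,800.00 Cr) = 1,910.80 Cr + 19.1% × 15,410.00 Cr = 4,854.11 Cr
Retirement Security Contribution: cap 320,760.00 Cr − YTD 301,800.00 Cr = 18,960.00 Cr subject; 2% × 18,960.00 Cr = 379.20 Cr
Social Insurance: 0.66% × 34,210.00 Cr = 225.79 Cr
Total: 4,854.11 Cr + 379.20 Cr + 225.79 Cr = 5,459.10 Cr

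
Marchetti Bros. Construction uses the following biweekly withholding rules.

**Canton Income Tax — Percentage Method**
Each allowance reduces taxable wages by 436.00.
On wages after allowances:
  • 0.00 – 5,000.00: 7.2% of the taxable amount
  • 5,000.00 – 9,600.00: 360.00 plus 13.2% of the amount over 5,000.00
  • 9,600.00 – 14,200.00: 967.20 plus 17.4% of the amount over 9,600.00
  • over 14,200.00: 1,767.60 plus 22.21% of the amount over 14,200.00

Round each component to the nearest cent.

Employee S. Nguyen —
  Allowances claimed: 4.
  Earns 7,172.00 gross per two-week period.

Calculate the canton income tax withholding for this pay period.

416.50

Canton Income Tax: taxable = 7,172.00 − 4×436.00 = 5,428.00
  360.00 + 13.2% × (5,428.00 − 5,000.00) = 360.00 + 13.2% × 428.00 = 416.50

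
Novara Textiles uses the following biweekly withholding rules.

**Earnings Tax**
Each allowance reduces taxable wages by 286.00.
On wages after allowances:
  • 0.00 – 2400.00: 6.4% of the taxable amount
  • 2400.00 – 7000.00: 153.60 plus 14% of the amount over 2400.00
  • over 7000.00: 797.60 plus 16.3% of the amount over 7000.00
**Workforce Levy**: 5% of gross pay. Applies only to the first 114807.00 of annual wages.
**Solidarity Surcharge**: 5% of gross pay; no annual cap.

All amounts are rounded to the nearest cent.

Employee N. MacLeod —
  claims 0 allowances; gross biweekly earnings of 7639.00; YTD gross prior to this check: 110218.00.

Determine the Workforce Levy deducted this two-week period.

229.45

Workforce Levy: cap 114807.00 − YTD 110218.00 = 4589.00 subject; 5% × 4589.00 = 229.45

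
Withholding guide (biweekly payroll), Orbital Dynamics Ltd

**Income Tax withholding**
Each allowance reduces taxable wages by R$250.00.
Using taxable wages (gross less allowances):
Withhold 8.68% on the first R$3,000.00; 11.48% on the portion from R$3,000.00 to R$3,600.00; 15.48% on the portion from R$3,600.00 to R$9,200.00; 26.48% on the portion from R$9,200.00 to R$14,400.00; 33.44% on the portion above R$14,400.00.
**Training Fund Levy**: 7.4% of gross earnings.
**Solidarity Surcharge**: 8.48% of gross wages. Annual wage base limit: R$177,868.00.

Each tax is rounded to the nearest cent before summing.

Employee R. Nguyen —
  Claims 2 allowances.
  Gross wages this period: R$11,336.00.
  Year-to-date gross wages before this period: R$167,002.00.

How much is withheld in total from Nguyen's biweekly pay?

Income Tax: taxable = R$11,336.00 − 2×R$250.00 = R$10,836.00
  R$1,196.16 + 26.48% × (R$10,836.00 − R$9,200.00) = R$1,196.16 + 26.48% × R$1,636.00 = R$1,629.37
Training Fund Levy: 7.4% × R$11,336.00 = R$838.86
Solidarity Surcharge: cap R$177,868.00 − YTD R$167,002.00 = R$10,866.00 subject; 8.48% × R$10,866.00 = R$921.44
Total: R$1,629.37 + R$838.86 + R$921.44 = R$3,389.67

R$3,389.67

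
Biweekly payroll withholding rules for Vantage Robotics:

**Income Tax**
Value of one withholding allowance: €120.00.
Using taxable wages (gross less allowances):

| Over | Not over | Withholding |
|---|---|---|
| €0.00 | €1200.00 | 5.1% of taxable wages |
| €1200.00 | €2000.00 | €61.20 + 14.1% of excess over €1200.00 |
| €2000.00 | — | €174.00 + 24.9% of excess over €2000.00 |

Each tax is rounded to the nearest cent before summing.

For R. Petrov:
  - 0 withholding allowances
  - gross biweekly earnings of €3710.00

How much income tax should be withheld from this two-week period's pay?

€599.79

Income Tax: taxable = €3710.00
  €174.00 + 24.9% × (€3710.00 − €2000.00) = €174.00 + 24.9% × €1710.00 = €599.79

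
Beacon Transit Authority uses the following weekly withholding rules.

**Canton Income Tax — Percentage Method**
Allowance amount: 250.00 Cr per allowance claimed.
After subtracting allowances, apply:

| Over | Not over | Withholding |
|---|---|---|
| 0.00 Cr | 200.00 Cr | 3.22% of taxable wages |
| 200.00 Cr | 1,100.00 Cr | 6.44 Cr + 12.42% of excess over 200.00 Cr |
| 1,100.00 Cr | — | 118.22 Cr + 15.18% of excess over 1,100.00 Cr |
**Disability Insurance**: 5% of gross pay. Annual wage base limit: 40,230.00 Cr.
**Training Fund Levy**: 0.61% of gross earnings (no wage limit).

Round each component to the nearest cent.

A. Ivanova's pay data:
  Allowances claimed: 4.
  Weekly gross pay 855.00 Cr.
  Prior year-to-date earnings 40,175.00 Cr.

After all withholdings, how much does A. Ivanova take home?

847.03 Cr

Canton Income Tax: taxable = 855.00 Cr − 4×250.00 Cr = -145.00 Cr
  Taxable ≤ 0 → 0.00 Cr
Disability Insurance: cap 40,230.00 Cr − YTD 40,175.00 Cr = 55.00 Cr subject; 5% × 55.00 Cr = 2.75 Cr
Training Fund Levy: 0.61% × 855.00 Cr = 5.22 Cr
Total withheld: 0.00 Cr + 2.75 Cr + 5.22 Cr = 7.97 Cr
Net pay: 855.00 Cr − 7.97 Cr = 847.03 Cr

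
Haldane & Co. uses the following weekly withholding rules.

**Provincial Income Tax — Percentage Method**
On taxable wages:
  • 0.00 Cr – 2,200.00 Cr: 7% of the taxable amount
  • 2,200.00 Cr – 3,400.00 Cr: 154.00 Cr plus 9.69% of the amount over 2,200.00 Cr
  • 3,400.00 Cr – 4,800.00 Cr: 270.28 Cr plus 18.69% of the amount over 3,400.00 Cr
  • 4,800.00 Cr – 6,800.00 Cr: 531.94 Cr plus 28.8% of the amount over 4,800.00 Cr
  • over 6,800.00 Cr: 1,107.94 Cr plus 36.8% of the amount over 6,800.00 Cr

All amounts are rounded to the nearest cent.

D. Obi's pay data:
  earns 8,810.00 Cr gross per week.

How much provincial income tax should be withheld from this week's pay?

1,847.62 Cr

Provincial Income Tax: taxable = 8,810.00 Cr
  1,107.94 Cr + 36.8% × (8,810.00 Cr − 6,800.00 Cr) = 1,107.94 Cr + 36.8% × 2,010.00 Cr = 1,847.62 Cr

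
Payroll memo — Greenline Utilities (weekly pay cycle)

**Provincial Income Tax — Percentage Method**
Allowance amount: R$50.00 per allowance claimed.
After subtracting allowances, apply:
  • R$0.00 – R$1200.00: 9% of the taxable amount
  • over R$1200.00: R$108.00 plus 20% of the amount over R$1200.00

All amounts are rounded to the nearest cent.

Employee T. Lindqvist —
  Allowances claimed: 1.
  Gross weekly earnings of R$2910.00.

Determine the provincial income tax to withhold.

R$440.00

Provincial Income Tax: taxable = R$2910.00 − 1×R$50.00 = R$2860.00
  R$108.00 + 20% × (R$2860.00 − R$1200.00) = R$108.00 + 20% × R$1660.00 = R$440.00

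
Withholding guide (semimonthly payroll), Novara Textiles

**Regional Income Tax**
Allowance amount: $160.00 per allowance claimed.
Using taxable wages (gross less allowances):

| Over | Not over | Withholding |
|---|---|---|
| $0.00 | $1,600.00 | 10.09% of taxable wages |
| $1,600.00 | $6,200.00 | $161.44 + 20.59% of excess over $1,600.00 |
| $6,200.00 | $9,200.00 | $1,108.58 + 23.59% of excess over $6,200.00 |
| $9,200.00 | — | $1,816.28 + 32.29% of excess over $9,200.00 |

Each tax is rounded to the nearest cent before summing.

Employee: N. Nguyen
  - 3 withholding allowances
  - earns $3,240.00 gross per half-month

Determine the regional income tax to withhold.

$400.28

Regional Income Tax: taxable = $3,240.00 − 3×$160.00 = $2,760.00
  $161.44 + 20.59% × ($2,760.00 − $1,600.00) = $161.44 + 20.59% × $1,160.00 = $400.28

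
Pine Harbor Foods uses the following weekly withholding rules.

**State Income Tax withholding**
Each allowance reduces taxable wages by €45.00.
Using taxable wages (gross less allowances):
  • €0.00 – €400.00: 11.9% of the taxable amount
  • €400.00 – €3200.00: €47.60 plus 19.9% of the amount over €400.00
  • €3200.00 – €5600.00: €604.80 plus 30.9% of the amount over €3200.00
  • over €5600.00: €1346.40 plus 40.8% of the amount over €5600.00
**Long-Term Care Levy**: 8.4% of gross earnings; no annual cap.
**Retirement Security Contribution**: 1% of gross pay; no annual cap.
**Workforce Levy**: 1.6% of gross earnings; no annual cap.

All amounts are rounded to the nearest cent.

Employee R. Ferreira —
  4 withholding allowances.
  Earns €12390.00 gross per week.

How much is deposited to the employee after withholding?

€6983.82

State Income Tax: taxable = €12390.00 − 4×€45.00 = €12210.00
  €1346.40 + 40.8% × (€12210.00 − €5600.00) = €1346.40 + 40.8% × €6610.00 = €4043.28
Long-Term Care Levy: 8.4% × €12390.00 = €1040.76
Retirement Security Contribution: 1% × €12390.00 = €123.90
Workforce Levy: 1.6% × €12390.00 = €198.24
Total withheld: €4043.28 + €1040.76 + €123.90 + €198.24 = €5406.18
Net pay: €12390.00 − €5406.18 = €6983.82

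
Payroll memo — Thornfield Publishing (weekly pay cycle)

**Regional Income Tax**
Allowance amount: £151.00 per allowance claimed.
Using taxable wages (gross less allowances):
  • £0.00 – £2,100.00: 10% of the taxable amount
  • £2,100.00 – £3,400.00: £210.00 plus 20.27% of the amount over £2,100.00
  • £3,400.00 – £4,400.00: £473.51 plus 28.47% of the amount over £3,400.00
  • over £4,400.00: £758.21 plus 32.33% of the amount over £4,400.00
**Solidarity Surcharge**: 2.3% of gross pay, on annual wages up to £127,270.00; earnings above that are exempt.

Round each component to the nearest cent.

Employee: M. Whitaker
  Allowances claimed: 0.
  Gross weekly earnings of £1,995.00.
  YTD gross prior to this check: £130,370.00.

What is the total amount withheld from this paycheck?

Regional Income Tax: taxable = £1,995.00
  10% × £1,995.00 = £199.50
Solidarity Surcharge: YTD £130,370.00 ≥ cap £127,270.00 → £0.00
Total: £199.50 + £0.00 = £199.50

£199.50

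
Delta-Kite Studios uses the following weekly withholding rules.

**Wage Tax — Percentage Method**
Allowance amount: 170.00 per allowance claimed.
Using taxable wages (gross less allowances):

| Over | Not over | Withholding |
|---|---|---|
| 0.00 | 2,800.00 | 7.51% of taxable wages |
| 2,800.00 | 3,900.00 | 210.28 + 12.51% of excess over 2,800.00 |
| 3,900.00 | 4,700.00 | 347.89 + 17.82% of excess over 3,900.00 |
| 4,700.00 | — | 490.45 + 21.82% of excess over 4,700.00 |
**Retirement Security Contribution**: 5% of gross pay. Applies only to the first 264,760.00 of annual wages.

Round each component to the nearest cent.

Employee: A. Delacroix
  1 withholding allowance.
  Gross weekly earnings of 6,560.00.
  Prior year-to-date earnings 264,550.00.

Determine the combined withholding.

869.71

Wage Tax: taxable = 6,560.00 − 1×170.00 = 6,390.00
  490.45 + 21.82% × (6,390.00 − 4,700.00) = 490.45 + 21.82% × 1,690.00 = 859.21
Retirement Security Contribution: cap 264,760.00 − YTD 264,550.00 = 210.00 subject; 5% × 210.00 = 10.50
Total: 859.21 + 10.50 = 869.71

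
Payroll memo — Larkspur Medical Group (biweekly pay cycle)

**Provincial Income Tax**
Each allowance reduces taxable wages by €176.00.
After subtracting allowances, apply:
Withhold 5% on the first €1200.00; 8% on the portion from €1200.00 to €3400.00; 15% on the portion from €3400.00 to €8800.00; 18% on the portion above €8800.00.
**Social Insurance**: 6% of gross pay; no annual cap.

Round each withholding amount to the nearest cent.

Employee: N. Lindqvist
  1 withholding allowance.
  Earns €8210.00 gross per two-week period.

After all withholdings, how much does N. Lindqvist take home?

Provincial Income Tax: taxable = €8210.00 − 1×€176.00 = €8034.00
  €236.00 + 15% × (€8034.00 − €3400.00) = €236.00 + 15% × €4634.00 = €931.10
Social Insurance: 6% × €8210.00 = €492.60
Total withheld: €931.10 + €492.60 = €1423.70
Net pay: €8210.00 − €1423.70 = €6786.30

€6786.30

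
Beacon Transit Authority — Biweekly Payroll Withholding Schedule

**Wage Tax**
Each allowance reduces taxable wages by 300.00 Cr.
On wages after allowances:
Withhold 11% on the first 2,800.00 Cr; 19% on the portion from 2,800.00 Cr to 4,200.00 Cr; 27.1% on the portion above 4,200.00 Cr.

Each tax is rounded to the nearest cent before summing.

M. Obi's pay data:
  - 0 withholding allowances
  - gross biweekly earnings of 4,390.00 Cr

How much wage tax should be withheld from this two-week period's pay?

Wage Tax: taxable = 4,390.00 Cr
  574.00 Cr + 27.1% × (4,390.00 Cr − 4,200.00 Cr) = 574.00 Cr + 27.1% × 190.00 Cr = 625.49 Cr

625.49 Cr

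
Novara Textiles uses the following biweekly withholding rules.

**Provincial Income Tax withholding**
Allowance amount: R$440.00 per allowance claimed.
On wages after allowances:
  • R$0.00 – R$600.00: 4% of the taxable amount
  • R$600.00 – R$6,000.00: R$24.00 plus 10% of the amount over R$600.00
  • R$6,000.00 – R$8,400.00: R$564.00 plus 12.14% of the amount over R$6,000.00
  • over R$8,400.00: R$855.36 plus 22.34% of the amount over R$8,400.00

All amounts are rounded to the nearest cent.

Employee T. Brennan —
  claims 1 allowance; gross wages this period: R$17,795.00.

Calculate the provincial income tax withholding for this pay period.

Provincial Income Tax: taxable = R$17,795.00 − 1×R$440.00 = R$17,355.00
  R$855.36 + 22.34% × (R$17,355.00 − R$8,400.00) = R$855.36 + 22.34% × R$8,955.00 = R$2,855.91

R$2,855.91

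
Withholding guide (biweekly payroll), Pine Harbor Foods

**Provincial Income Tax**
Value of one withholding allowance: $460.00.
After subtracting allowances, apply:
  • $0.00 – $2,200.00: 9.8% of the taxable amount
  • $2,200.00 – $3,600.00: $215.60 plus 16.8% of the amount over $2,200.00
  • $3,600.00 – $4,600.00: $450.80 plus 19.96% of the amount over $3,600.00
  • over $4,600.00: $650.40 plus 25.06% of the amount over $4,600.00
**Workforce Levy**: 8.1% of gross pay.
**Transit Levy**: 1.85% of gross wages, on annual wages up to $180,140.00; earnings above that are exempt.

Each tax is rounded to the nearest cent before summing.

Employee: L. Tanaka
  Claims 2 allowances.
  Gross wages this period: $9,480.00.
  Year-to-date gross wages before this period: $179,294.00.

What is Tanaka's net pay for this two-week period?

$7,053.69

Provincial Income Tax: taxable = $9,480.00 − 2×$460.00 = $8,560.00
  $650.40 + 25.06% × ($8,560.00 − $4,600.00) = $650.40 + 25.06% × $3,960.00 = $1,642.78
Workforce Levy: 8.1% × $9,480.00 = $767.88
Transit Levy: cap $180,140.00 − YTD $179,294.00 = $846.00 subject; 1.85% × $846.00 = $15.65
Total withheld: $1,642.78 + $767.88 + $15.65 = $2,426.31
Net pay: $9,480.00 − $2,426.31 = $7,053.69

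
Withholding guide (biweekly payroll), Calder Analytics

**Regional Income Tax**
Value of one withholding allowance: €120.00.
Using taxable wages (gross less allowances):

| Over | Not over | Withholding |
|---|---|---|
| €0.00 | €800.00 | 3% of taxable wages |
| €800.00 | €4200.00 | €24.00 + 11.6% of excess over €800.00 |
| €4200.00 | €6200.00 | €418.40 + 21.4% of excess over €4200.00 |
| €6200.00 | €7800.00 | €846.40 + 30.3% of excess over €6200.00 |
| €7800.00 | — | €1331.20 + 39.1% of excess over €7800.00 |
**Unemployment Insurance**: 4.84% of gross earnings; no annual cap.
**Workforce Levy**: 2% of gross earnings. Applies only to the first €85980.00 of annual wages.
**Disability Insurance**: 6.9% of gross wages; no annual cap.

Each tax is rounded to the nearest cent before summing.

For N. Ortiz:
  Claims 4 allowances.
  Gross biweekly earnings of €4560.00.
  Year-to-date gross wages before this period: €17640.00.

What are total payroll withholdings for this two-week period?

€1031.02

Regional Income Tax: taxable = €4560.00 − 4×€120.00 = €4080.00
  €24.00 + 11.6% × (€4080.00 − €800.00) = €24.00 + 11.6% × €3280.00 = €404.48
Unemployment Insurance: 4.84% × €4560.00 = €220.70
Workforce Levy: 2% × €4560.00 = €91.20
Disability Insurance: 6.9% × €4560.00 = €314.64
Total: €404.48 + €220.70 + €91.20 + €314.64 = €1031.02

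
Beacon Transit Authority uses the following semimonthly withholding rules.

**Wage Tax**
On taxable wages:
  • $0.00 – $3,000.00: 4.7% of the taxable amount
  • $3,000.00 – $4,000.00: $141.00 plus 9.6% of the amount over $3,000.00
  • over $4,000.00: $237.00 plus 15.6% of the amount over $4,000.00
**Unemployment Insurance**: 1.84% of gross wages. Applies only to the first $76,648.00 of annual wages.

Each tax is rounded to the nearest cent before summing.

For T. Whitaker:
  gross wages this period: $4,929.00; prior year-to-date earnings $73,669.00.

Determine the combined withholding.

Wage Tax: taxable = $4,929.00
  $237.00 + 15.6% × ($4,929.00 − $4,000.00) = $237.00 + 15.6% × $929.00 = $381.92
Unemployment Insurance: cap $76,648.00 − YTD $73,669.00 = $2,979.00 subject; 1.84% × $2,979.00 = $54.81
Total: $381.92 + $54.81 = $436.73

$436.73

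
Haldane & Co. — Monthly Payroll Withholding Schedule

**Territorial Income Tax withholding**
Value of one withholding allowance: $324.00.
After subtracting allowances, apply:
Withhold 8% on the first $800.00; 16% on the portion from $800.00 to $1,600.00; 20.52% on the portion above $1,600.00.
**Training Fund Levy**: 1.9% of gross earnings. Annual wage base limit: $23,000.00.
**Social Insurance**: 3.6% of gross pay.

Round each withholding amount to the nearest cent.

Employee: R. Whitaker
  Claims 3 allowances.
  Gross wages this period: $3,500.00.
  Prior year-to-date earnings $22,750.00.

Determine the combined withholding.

$513.18

Territorial Income Tax: taxable = $3,500.00 − 3×$324.00 = $2,528.00
  $192.00 + 20.52% × ($2,528.00 − $1,600.00) = $192.00 + 20.52% × $928.00 = $382.43
Training Fund Levy: cap $23,000.00 − YTD $22,750.00 = $250.00 subject; 1.9% × $250.00 = $4.75
Social Insurance: 3.6% × $3,500.00 = $126.00
Total: $382.43 + $4.75 + $126.00 = $513.18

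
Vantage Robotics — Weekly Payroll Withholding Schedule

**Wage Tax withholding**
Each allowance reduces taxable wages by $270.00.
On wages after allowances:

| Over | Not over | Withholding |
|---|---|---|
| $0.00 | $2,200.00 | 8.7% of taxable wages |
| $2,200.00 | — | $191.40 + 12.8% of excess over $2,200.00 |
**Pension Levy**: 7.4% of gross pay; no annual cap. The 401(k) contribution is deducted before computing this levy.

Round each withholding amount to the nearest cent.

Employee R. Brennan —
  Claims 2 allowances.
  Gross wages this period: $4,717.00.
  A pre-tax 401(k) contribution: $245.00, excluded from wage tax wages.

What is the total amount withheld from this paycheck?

Wage Tax: taxable = $4,717.00 − $245.00 − 2×$270.00 = $3,932.00
  $191.40 + 12.8% × ($3,932.00 − $2,200.00) = $191.40 + 12.8% × $1,732.00 = $413.10
Pension Levy: 7.4% × $4,472.00 = $330.93
Total: $413.10 + $330.93 = $744.03

$744.03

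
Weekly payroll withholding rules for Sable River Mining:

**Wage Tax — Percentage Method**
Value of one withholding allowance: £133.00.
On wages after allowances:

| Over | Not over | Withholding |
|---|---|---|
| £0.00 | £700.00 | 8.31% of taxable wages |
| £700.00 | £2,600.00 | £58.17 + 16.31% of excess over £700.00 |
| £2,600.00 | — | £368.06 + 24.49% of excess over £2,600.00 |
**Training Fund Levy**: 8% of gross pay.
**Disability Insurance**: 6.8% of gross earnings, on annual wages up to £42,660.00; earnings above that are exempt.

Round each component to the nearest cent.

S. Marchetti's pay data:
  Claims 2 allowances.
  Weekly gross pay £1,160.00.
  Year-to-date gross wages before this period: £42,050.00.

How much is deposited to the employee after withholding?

Wage Tax: taxable = £1,160.00 − 2×£133.00 = £894.00
  £58.17 + 16.31% × (£894.00 − £700.00) = £58.17 + 16.31% × £194.00 = £89.81
Training Fund Levy: 8% × £1,160.00 = £92.80
Disability Insurance: cap £42,660.00 − YTD £42,050.00 = £610.00 subject; 6.8% × £610.00 = £41.48
Total withheld: £89.81 + £92.80 + £41.48 = £224.09
Net pay: £1,160.00 − £224.09 = £935.91

£935.91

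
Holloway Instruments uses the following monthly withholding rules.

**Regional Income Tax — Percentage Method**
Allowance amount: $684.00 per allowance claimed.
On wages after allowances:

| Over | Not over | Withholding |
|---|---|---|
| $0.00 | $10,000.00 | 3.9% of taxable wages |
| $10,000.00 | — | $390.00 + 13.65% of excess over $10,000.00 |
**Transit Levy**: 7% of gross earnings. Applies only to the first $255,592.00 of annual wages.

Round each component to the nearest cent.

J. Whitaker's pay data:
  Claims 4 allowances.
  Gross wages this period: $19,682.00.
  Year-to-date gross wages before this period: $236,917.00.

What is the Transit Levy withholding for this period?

$1,307.25

Transit Levy: cap $255,592.00 − YTD $236,917.00 = $18,675.00 subject; 7% × $18,675.00 = $1,307.25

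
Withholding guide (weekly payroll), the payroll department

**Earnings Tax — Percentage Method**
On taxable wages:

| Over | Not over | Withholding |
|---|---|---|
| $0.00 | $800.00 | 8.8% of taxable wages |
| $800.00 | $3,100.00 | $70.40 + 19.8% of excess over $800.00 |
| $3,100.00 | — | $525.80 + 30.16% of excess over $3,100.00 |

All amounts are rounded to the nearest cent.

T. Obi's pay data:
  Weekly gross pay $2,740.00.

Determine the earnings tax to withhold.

$454.52

Earnings Tax: taxable = $2,740.00
  $70.40 + 19.8% × ($2,740.00 − $800.00) = $70.40 + 19.8% × $1,940.00 = $454.52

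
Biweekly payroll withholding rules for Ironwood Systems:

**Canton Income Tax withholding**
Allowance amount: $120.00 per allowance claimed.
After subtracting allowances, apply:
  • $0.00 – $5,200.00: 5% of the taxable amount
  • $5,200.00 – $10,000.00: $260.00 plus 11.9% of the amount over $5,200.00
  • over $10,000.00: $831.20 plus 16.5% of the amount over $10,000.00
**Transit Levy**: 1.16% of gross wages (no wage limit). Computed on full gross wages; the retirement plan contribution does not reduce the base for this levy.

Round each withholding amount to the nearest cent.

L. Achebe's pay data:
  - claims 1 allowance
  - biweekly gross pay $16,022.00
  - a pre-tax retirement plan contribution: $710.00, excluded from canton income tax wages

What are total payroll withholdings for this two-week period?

$1,873.74

Canton Income Tax: taxable = $16,022.00 − $710.00 − 1×$120.00 = $15,192.00
  $831.20 + 16.5% × ($15,192.00 − $10,000.00) = $831.20 + 16.5% × $5,192.00 = $1,687.88
Transit Levy: 1.16% × $16,022.00 = $185.86
Total: $1,687.88 + $185.86 = $1,873.74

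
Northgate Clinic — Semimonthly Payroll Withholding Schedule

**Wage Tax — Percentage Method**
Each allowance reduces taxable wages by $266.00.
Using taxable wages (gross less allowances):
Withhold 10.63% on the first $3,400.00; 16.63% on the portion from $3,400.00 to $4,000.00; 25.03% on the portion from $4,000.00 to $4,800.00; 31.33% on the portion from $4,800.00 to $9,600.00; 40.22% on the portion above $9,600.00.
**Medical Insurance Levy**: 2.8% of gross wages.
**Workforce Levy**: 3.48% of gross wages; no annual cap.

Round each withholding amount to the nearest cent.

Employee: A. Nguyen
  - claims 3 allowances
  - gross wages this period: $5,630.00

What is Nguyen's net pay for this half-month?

Wage Tax: taxable = $5,630.00 − 3×$266.00 = $4,832.00
  $661.44 + 31.33% × ($4,832.00 − $4,800.00) = $661.44 + 31.33% × $32.00 = $671.47
Medical Insurance Levy: 2.8% × $5,630.00 = $157.64
Workforce Levy: 3.48% × $5,630.00 = $195.92
Total withheld: $671.47 + $157.64 + $195.92 = $1,025.03
Net pay: $5,630.00 − $1,025.03 = $4,604.97

$4,604.97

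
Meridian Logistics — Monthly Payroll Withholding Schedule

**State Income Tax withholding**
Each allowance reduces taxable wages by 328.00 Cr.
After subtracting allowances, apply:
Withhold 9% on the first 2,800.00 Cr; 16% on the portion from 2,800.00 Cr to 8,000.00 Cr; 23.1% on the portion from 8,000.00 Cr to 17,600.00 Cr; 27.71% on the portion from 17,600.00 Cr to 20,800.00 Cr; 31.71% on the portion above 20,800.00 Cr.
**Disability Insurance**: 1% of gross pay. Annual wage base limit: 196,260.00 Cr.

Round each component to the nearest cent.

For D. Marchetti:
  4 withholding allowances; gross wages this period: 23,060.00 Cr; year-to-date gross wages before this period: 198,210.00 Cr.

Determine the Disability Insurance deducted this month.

0.00 Cr

Disability Insurance: YTD 198,210.00 Cr ≥ cap 196,260.00 Cr → 0.00 Cr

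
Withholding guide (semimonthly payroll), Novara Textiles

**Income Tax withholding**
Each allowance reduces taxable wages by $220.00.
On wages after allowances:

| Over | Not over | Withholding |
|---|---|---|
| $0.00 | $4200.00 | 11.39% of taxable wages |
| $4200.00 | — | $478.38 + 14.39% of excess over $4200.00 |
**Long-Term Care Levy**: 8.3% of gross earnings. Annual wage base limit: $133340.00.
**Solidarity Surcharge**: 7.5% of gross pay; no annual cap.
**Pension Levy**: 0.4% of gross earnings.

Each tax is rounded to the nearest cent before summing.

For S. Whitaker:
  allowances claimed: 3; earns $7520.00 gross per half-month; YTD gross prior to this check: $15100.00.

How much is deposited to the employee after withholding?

$5440.61

Income Tax: taxable = $7520.00 − 3×$220.00 = $6860.00
  $478.38 + 14.39% × ($6860.00 − $4200.00) = $478.38 + 14.39% × $2660.00 = $861.15
Long-Term Care Levy: 8.3% × $7520.00 = $624.16
Solidarity Surcharge: 7.5% × $7520.00 = $564.00
Pension Levy: 0.4% × $7520.00 = $30.08
Total withheld: $861.15 + $624.16 + $564.00 + $30.08 = $2079.39
Net pay: $7520.00 − $2079.39 = $5440.61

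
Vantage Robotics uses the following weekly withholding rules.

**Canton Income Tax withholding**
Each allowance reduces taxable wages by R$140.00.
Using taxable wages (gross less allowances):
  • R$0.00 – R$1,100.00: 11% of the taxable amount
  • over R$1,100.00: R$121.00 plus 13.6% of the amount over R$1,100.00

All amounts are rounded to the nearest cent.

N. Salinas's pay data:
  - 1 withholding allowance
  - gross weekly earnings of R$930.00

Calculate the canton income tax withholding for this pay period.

R$86.90

Canton Income Tax: taxable = R$930.00 − 1×R$140.00 = R$790.00
  11% × R$790.00 = R$86.90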